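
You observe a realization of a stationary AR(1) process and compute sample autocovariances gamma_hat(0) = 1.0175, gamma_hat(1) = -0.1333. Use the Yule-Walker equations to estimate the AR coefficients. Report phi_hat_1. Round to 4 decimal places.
\hat\phi_{1} = -0.1310

The Yule-Walker equations for an AR(p) process read, in matrix form,
  Gamma_p phi = r_p,   with   (Gamma_p)_{ij} = gamma(|i - j|),
                       (r_p)_i = gamma(i),   i,j = 1..p.
Substitute the sample gammas (Toeplitz matrix and right-hand side of size 1):
  Gamma_p = [[1.0175]]
  r_p     = [-0.1333]
With p = 1 this is the single equation gamma(0) phi_1 = gamma(1):
  phi_hat_1 = gamma(1) / gamma(0) = -0.1333 / 1.0175 = -0.1310.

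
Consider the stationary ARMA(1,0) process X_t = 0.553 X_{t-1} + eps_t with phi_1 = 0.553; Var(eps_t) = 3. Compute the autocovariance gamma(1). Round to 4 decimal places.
\gamma(1) = 2.3898

Multiply the model equation by X_{t-k} and take expectations. With theta_0 = psi_0 = 1 and psi_j the MA(infinity) weights, this gives
  gamma(k) - sum_i phi_i gamma(k-i) = c_k,
  c_k = sigma^2 * sum_{j=k..q} theta_j psi_{j-k}   (c_k = 0 for k > q),
using gamma(-m) = gamma(m).
Pure AR (q = 0): c_0 = sigma^2 = 3, c_k = 0 for k >= 1.
Equations for k = 0 and k = 1 (AR order 1):
  gamma(0) = phi_1 gamma(1) + c_0
  gamma(1) = phi_1 gamma(0) + c_1
Substituting the second into the first: gamma(0) (1 - phi_1^2) = c_0 + phi_1 c_1, so
  gamma(0) = c_0 / (1 - phi_1^2) = 3 / (1 - (0.553)^2) = 3 / 0.694191 = 4.321577.
  gamma(1) = phi_1 gamma(0) = (0.553)(4.321577) = 2.389832.
Therefore gamma(1) = 2.3898 (to 4 decimal places).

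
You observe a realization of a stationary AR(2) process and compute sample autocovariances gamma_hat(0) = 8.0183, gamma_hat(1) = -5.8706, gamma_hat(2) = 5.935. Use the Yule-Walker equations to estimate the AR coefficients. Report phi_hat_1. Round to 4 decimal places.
\hat\phi_{1} = -0.4100

The Yule-Walker equations for an AR(p) process read, in matrix form,
  Gamma_p phi = r_p,   with   (Gamma_p)_{ij} = gamma(|i - j|),
                       (r_p)_i = gamma(i),   i,j = 1..p.
Substitute the sample gammas (Toeplitz matrix and right-hand side of size 2):
  Gamma_p = [[8.0183, -5.8706], [-5.8706, 8.0183]]
  r_p     = [-5.8706, 5.935]
Written out:
  8.0183 phi_1 - 5.8706 phi_2 = -5.8706
  -5.8706 phi_1 + 8.0183 phi_2 = 5.935
Solve by Cramer's rule:
  det = gamma(0)^2 - gamma(1)^2 = (8.0183)^2 - (-5.8706)^2 = 64.29313489 - 34.46394436 = 29.82919053
  phi_hat_1 = [gamma(1) gamma(0) - gamma(1) gamma(2)] / det = [(-5.8706)(8.0183) - (-5.8706)(5.935)] / 29.82919053 = -12.23022098 / 29.82919053 = -0.41
  phi_hat_2 = [gamma(0) gamma(2) - gamma(1)^2] / det = [(8.0183)(5.935) - (-5.8706)^2] / 29.82919053 = 13.12466614 / 29.82919053 = 0.44
So phi_hat = [-0.4100, 0.4400].
Therefore phi_hat_1 = -0.4100.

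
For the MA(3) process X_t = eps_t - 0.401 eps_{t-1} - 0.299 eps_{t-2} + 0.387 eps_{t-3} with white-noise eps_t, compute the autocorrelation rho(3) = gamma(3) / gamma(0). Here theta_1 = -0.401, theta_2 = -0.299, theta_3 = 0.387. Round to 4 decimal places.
\rho(3) = 0.2764

For an MA(q) process with theta_0 = 1, the autocovariance is
  gamma(k) = sigma^2 * sum_{i=0..q-k} theta_i * theta_{i+k},
and rho(k) = gamma(k) / gamma(0). Sigma^2 cancels.
  numerator   = (1)*(0.387) = 0.387.
  denominator = (1)^2 + (-0.401)^2 + (-0.299)^2 + (0.387)^2 = 1.399971.
  rho(3) = 0.387 / 1.399971 = 0.2764.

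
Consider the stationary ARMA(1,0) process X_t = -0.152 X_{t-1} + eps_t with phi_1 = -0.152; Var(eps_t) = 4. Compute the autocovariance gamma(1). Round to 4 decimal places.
\gamma(1) = -0.6224

Multiply the model equation by X_{t-k} and take expectations. With theta_0 = psi_0 = 1 and psi_j the MA(infinity) weights, this gives
  gamma(k) - sum_i phi_i gamma(k-i) = c_k,
  c_k = sigma^2 * sum_{j=k..q} theta_j psi_{j-k}   (c_k = 0 for k > q),
using gamma(-m) = gamma(m).
Pure AR (q = 0): c_0 = sigma^2 = 4, c_k = 0 for k >= 1.
Equations for k = 0 and k = 1 (AR order 1):
  gamma(0) = phi_1 gamma(1) + c_0
  gamma(1) = phi_1 gamma(0) + c_1
Substituting the second into the first: gamma(0) (1 - phi_1^2) = c_0 + phi_1 c_1, so
  gamma(0) = c_0 / (1 - phi_1^2) = 4 / (1 - (-0.152)^2) = 4 / 0.976896 = 4.094602.
  gamma(1) = phi_1 gamma(0) = (-0.152)(4.094602) = -0.622379.
Therefore gamma(1) = -0.6224 (to 4 decimal places).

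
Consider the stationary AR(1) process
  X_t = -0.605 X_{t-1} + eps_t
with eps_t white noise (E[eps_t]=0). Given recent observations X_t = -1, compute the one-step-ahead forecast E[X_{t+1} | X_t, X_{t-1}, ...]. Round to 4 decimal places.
E[X_{t+1} \mid \mathcal F_t] = 0.6050

For an AR(p) model X_t = c + sum_i phi_i X_{t-i} + eps_t, the
one-step-ahead conditional mean is
  E[X_{t+1} | X_t, ...] = c + sum_i phi_i X_{t+1-i}.
Substitute known values:
  E[X_{t+1} | ...] = (-0.605) * (-1)
                   = 0.6050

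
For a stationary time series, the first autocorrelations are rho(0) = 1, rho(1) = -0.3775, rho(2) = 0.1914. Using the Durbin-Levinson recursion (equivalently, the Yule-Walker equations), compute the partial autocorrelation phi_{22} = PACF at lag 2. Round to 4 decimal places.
\phi_{22} = 0.0570

The PACF at lag k is phi_{kk}, the last component of the solution
to the Yule-Walker system G_k phi = r_k where
  (G_k)_{ij} = rho(|i - j|), (r_k)_i = rho(i), i,j = 1..k.
Equivalently, Durbin-Levinson gives phi_{kk} iteratively:
  phi_{11} = rho(1)
  phi_{kk} = [rho(k) - sum_{j=1..k-1} phi_{k-1,j} rho(k-j)]
            / [1 - sum_{j=1..k-1} phi_{k-1,j} rho(j)],
  phi_{k,j} = phi_{k-1,j} - phi_{kk} phi_{k-1,k-j},  j = 1..k-1.
Step k = 1:
  phi_11 = rho(1) = -0.3775.
Step k = 2:
  phi_22 = [rho(2) - phi_11 rho(1)] / [1 - phi_11 rho(1)] = [0.1914 - (-0.3775)(-0.3775)] / [1 - (-0.3775)(-0.3775)]
         = 0.04889375 / 0.85749375 = 0.057.
Therefore phi_{22} = 0.0570.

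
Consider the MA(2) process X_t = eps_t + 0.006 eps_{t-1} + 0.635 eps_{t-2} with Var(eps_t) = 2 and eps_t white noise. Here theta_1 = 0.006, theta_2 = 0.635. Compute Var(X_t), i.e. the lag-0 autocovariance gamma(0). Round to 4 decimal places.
\gamma(0) = 2.8065

For an MA(q) process X_t = eps_t + sum_i theta_i eps_{t-i} with
Var(eps_t) = sigma^2, the variance is
  gamma(0) = sigma^2 * (1 + sum_i theta_i^2).
  sum_i theta_i^2 = (0.006)^2 + (0.635)^2 = 0.000036 + 0.403225 = 0.403261.
  gamma(0) = 2 * (1 + 0.403261) = 2 * 1.403261 = 2.806522, which rounds to 2.8065.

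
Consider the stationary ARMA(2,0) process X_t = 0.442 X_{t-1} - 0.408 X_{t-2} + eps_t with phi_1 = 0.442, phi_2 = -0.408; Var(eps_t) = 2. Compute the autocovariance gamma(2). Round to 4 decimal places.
\gamma(2) = -0.7167

Multiply the model equation by X_{t-k} and take expectations. With theta_0 = psi_0 = 1 and psi_j the MA(infinity) weights, this gives
  gamma(k) - sum_i phi_i gamma(k-i) = c_k,
  c_k = sigma^2 * sum_{j=k..q} theta_j psi_{j-k}   (c_k = 0 for k > q),
using gamma(-m) = gamma(m).
Pure AR (q = 0): c_0 = sigma^2 = 2, c_k = 0 for k >= 1.
Equations for k = 0, 1, 2 (AR order 2, c_2 = 0):
  (E0) gamma(0) = phi_1 gamma(1) + phi_2 gamma(2) + c_0
  (E1) gamma(1) = phi_1 gamma(0) + phi_2 gamma(1) + c_1
  (E2) gamma(2) = phi_1 gamma(1) + phi_2 gamma(0)
From (E1): gamma(1) = A gamma(0) + B with
  A = phi_1 / (1 - phi_2) = 0.442 / 1.408 = 0.31392,   B = c_1 / (1 - phi_2) = 0 / 1.408 = 0.
Insert (E2) into (E0): gamma(0) (1 - phi_2^2) = phi_1 (1 + phi_2) gamma(1) + c_0.
  phi_1 (1 + phi_2) = (0.442)(0.592) = 0.261664,   1 - phi_2^2 = 0.833536.
Replace gamma(1) by A gamma(0) + B and collect gamma(0):
  gamma(0) [0.833536 - (0.261664)(0.31392)] = c_0 = 2
  gamma(0) * 0.751394 = 2
  gamma(0) = 2 / 0.751394 = 2.661718.
  gamma(1) = A gamma(0) = (0.31392)(2.661718) = 0.835568.
  gamma(2) = phi_1 gamma(1) + phi_2 gamma(0) = (0.442)(0.835568) + (-0.408)(2.661718) = -0.71666.
Therefore gamma(2) = -0.7167 (to 4 decimal places).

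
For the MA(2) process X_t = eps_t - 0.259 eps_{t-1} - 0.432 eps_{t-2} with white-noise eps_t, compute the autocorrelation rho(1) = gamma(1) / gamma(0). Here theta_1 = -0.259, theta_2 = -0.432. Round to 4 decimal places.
\rho(1) = -0.1173

For an MA(q) process with theta_0 = 1, the autocovariance is
  gamma(k) = sigma^2 * sum_{i=0..q-k} theta_i * theta_{i+k},
and rho(k) = gamma(k) / gamma(0). Sigma^2 cancels.
  numerator   = (1)*(-0.259) + (-0.259)*(-0.432) = -0.147112.
  denominator = (1)^2 + (-0.259)^2 + (-0.432)^2 = 1.253705.
  rho(1) = -0.147112 / 1.253705 = -0.1173.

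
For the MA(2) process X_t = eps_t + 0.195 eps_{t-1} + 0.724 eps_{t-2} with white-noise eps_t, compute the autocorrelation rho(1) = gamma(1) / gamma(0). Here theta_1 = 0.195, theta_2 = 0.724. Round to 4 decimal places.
\rho(1) = 0.2152

For an MA(q) process with theta_0 = 1, the autocovariance is
  gamma(k) = sigma^2 * sum_{i=0..q-k} theta_i * theta_{i+k},
and rho(k) = gamma(k) / gamma(0). Sigma^2 cancels.
  numerator   = (1)*(0.195) + (0.195)*(0.724) = 0.33618.
  denominator = (1)^2 + (0.195)^2 + (0.724)^2 = 1.562201.
  rho(1) = 0.33618 / 1.562201 = 0.2152.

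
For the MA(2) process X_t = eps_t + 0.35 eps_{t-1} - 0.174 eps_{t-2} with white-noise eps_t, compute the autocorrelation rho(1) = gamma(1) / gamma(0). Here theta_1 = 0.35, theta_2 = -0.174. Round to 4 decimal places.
\rho(1) = 0.2508

For an MA(q) process with theta_0 = 1, the autocovariance is
  gamma(k) = sigma^2 * sum_{i=0..q-k} theta_i * theta_{i+k},
and rho(k) = gamma(k) / gamma(0). Sigma^2 cancels.
  numerator   = (1)*(0.35) + (0.35)*(-0.174) = 0.2891.
  denominator = (1)^2 + (0.35)^2 + (-0.174)^2 = 1.152776.
  rho(1) = 0.2891 / 1.152776 = 0.2508.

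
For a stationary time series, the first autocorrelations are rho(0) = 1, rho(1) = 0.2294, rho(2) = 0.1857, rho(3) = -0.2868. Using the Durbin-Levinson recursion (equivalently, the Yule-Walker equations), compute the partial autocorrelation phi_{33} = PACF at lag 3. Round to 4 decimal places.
\phi_{33} = -0.3829

The PACF at lag k is phi_{kk}, the last component of the solution
to the Yule-Walker system G_k phi = r_k where
  (G_k)_{ij} = rho(|i - j|), (r_k)_i = rho(i), i,j = 1..k.
Equivalently, Durbin-Levinson gives phi_{kk} iteratively:
  phi_{11} = rho(1)
  phi_{kk} = [rho(k) - sum_{j=1..k-1} phi_{k-1,j} rho(k-j)]
            / [1 - sum_{j=1..k-1} phi_{k-1,j} rho(j)],
  phi_{k,j} = phi_{k-1,j} - phi_{kk} phi_{k-1,k-j},  j = 1..k-1.
Step k = 1:
  phi_11 = rho(1) = 0.2294.
Step k = 2:
  phi_22 = [rho(2) - phi_11 rho(1)] / [1 - phi_11 rho(1)] = [0.1857 - (0.2294)(0.2294)] / [1 - (0.2294)(0.2294)]
         = 0.13307564 / 0.94737564 = 0.140468.
  Update: phi_21 = phi_11 - phi_22 phi_11 = 0.2294 - (0.140468)(0.2294) = 0.197177.
Step k = 3:
  phi_33 = [rho(3) - phi_21 rho(2) - phi_22 rho(1)] / [1 - phi_21 rho(1) - phi_22 rho(2)]
    numerator   = -0.2868 - (0.197177)(0.1857) - (0.140468)(0.2294) = -0.355639
    denominator = 1 - (0.197177)(0.2294) - (0.140468)(0.1857) = 0.92868282
  phi_33 = -0.355639 / 0.92868282 = -0.3829.
Therefore phi_{33} = -0.3829.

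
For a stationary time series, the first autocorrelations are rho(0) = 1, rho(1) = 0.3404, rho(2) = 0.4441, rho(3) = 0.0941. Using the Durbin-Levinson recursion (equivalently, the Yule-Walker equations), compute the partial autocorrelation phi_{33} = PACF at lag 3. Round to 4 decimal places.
\phi_{33} = -0.1670

The PACF at lag k is phi_{kk}, the last component of the solution
to the Yule-Walker system G_k phi = r_k where
  (G_k)_{ij} = rho(|i - j|), (r_k)_i = rho(i), i,j = 1..k.
Equivalently, Durbin-Levinson gives phi_{kk} iteratively:
  phi_{11} = rho(1)
  phi_{kk} = [rho(k) - sum_{j=1..k-1} phi_{k-1,j} rho(k-j)]
            / [1 - sum_{j=1..k-1} phi_{k-1,j} rho(j)],
  phi_{k,j} = phi_{k-1,j} - phi_{kk} phi_{k-1,k-j},  j = 1..k-1.
Step k = 1:
  phi_11 = rho(1) = 0.3404.
Step k = 2:
  phi_22 = [rho(2) - phi_11 rho(1)] / [1 - phi_11 rho(1)] = [0.4441 - (0.3404)(0.3404)] / [1 - (0.3404)(0.3404)]
         = 0.32822784 / 0.88412784 = 0.371245.
  Update: phi_21 = phi_11 - phi_22 phi_11 = 0.3404 - (0.371245)(0.3404) = 0.214028.
Step k = 3:
  phi_33 = [rho(3) - phi_21 rho(2) - phi_22 rho(1)] / [1 - phi_21 rho(1) - phi_22 rho(2)]
    numerator   = 0.0941 - (0.214028)(0.4441) - (0.371245)(0.3404) = -0.12732168
    denominator = 1 - (0.214028)(0.3404) - (0.371245)(0.4441) = 0.76227497
  phi_33 = -0.12732168 / 0.76227497 = -0.167.
Therefore phi_{33} = -0.1670.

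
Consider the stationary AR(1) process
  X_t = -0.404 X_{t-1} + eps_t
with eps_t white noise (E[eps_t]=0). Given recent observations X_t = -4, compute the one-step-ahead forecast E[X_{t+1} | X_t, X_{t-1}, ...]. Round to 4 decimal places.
E[X_{t+1} \mid \mathcal F_t] = 1.6160

For an AR(p) model X_t = c + sum_i phi_i X_{t-i} + eps_t, the
one-step-ahead conditional mean is
  E[X_{t+1} | X_t, ...] = c + sum_i phi_i X_{t+1-i}.
Substitute known values:
  E[X_{t+1} | ...] = (-0.404) * (-4)
                   = 1.6160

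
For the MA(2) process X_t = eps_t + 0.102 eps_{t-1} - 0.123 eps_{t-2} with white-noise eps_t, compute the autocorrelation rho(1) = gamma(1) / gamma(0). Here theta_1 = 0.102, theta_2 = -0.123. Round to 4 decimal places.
\rho(1) = 0.0872

For an MA(q) process with theta_0 = 1, the autocovariance is
  gamma(k) = sigma^2 * sum_{i=0..q-k} theta_i * theta_{i+k},
and rho(k) = gamma(k) / gamma(0). Sigma^2 cancels.
  numerator   = (1)*(0.102) + (0.102)*(-0.123) = 0.089454.
  denominator = (1)^2 + (0.102)^2 + (-0.123)^2 = 1.025533.
  rho(1) = 0.089454 / 1.025533 = 0.0872.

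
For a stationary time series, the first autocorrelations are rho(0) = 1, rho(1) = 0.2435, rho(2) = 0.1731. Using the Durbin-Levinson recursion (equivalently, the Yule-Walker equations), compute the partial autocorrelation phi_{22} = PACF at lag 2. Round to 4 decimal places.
\phi_{22} = 0.1210

The PACF at lag k is phi_{kk}, the last component of the solution
to the Yule-Walker system G_k phi = r_k where
  (G_k)_{ij} = rho(|i - j|), (r_k)_i = rho(i), i,j = 1..k.
Equivalently, Durbin-Levinson gives phi_{kk} iteratively:
  phi_{11} = rho(1)
  phi_{kk} = [rho(k) - sum_{j=1..k-1} phi_{k-1,j} rho(k-j)]
            / [1 - sum_{j=1..k-1} phi_{k-1,j} rho(j)],
  phi_{k,j} = phi_{k-1,j} - phi_{kk} phi_{k-1,k-j},  j = 1..k-1.
Step k = 1:
  phi_11 = rho(1) = 0.2435.
Step k = 2:
  phi_22 = [rho(2) - phi_11 rho(1)] / [1 - phi_11 rho(1)] = [0.1731 - (0.2435)(0.2435)] / [1 - (0.2435)(0.2435)]
         = 0.11380775 / 0.94070775 = 0.121.
Therefore phi_{22} = 0.1210.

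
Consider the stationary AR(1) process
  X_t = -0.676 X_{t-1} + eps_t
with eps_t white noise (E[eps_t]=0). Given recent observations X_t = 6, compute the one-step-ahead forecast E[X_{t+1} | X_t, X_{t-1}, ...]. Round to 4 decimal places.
E[X_{t+1} \mid \mathcal F_t] = -4.0560

For an AR(p) model X_t = c + sum_i phi_i X_{t-i} + eps_t, the
one-step-ahead conditional mean is
  E[X_{t+1} | X_t, ...] = c + sum_i phi_i X_{t+1-i}.
Substitute known values:
  E[X_{t+1} | ...] = (-0.676) * (6)
                   = -4.0560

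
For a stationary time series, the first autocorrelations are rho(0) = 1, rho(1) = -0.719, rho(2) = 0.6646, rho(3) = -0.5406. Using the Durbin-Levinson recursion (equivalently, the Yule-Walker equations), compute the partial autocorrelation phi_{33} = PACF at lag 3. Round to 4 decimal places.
\phi_{33} = 0.0250

The PACF at lag k is phi_{kk}, the last component of the solution
to the Yule-Walker system G_k phi = r_k where
  (G_k)_{ij} = rho(|i - j|), (r_k)_i = rho(i), i,j = 1..k.
Equivalently, Durbin-Levinson gives phi_{kk} iteratively:
  phi_{11} = rho(1)
  phi_{kk} = [rho(k) - sum_{j=1..k-1} phi_{k-1,j} rho(k-j)]
            / [1 - sum_{j=1..k-1} phi_{k-1,j} rho(j)],
  phi_{k,j} = phi_{k-1,j} - phi_{kk} phi_{k-1,k-j},  j = 1..k-1.
Step k = 1:
  phi_11 = rho(1) = -0.719.
Step k = 2:
  phi_22 = [rho(2) - phi_11 rho(1)] / [1 - phi_11 rho(1)] = [0.6646 - (-0.719)(-0.719)] / [1 - (-0.719)(-0.719)]
         = 0.147639 / 0.483039 = 0.305646.
  Update: phi_21 = phi_11 - phi_22 phi_11 = -0.719 - (0.305646)(-0.719) = -0.49924.
Step k = 3:
  phi_33 = [rho(3) - phi_21 rho(2) - phi_22 rho(1)] / [1 - phi_21 rho(1) - phi_22 rho(2)]
    numerator   = -0.5406 - (-0.49924)(0.6646) - (0.305646)(-0.719) = 0.01095476
    denominator = 1 - (-0.49924)(-0.719) - (0.305646)(0.6646) = 0.43791371
  phi_33 = 0.01095476 / 0.43791371 = 0.025.
Therefore phi_{33} = 0.0250.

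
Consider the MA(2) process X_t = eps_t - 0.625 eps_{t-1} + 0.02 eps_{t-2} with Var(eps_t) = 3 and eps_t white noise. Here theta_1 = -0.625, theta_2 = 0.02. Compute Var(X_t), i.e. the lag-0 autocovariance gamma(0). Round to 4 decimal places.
\gamma(0) = 4.1731

For an MA(q) process X_t = eps_t + sum_i theta_i eps_{t-i} with
Var(eps_t) = sigma^2, the variance is
  gamma(0) = sigma^2 * (1 + sum_i theta_i^2).
  sum_i theta_i^2 = (-0.625)^2 + (0.02)^2 = 0.390625 + 0.0004 = 0.391025.
  gamma(0) = 3 * (1 + 0.391025) = 3 * 1.391025 = 4.173075, which rounds to 4.1731.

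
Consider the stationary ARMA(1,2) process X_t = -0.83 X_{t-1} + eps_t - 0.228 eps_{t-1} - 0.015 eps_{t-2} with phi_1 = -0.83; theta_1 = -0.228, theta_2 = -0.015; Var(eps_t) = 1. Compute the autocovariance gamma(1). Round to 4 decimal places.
\gamma(1) = -3.9589

Multiply the model equation by X_{t-k} and take expectations. With theta_0 = psi_0 = 1 and psi_j the MA(infinity) weights, this gives
  gamma(k) - sum_i phi_i gamma(k-i) = c_k,
  c_k = sigma^2 * sum_{j=k..q} theta_j psi_{j-k}   (c_k = 0 for k > q),
using gamma(-m) = gamma(m).
psi-weights needed (psi_j = theta_j + sum_i phi_i psi_{j-i}):
  psi_1 = theta_1 + phi_1 = -0.228 + (-0.83) = -1.058
  psi_2 = theta_2 + phi_1 psi_1 = -0.015 + (-0.83)(-1.058) = 0.86314
Right-hand sides:
  c_0 = sigma^2 (1 + theta_1 psi_1 + theta_2 psi_2) = 1 * (1 + (-0.228)(-1.058) + (-0.015)(0.86314)) = 1 * 1.228277 = 1.228277
  c_1 = sigma^2 (theta_1 + theta_2 psi_1) = 1 * (-0.228 + (-0.015)(-1.058)) = -0.21213
  c_2 = sigma^2 theta_2 = 1 * (-0.015) = -0.015
Equations for k = 0 and k = 1 (AR order 1):
  gamma(0) = phi_1 gamma(1) + c_0
  gamma(1) = phi_1 gamma(0) + c_1
Substituting the second into the first: gamma(0) (1 - phi_1^2) = c_0 + phi_1 c_1, so
  gamma(0) = (c_0 + phi_1 c_1) / (1 - phi_1^2) = (1.228277 + (-0.83)(-0.21213)) / (1 - (-0.83)^2) = 1.404345 / 0.3111 = 4.514127.
  gamma(1) = phi_1 gamma(0) + c_1 = (-0.83)(4.514127) + (-0.21213) = -3.958855.
Therefore gamma(1) = -3.9589 (to 4 decimal places).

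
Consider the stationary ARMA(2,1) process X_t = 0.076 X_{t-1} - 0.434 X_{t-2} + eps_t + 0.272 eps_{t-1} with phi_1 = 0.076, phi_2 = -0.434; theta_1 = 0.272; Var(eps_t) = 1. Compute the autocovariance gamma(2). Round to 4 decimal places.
\gamma(2) = -0.5715

Multiply the model equation by X_{t-k} and take expectations. With theta_0 = psi_0 = 1 and psi_j the MA(infinity) weights, this gives
  gamma(k) - sum_i phi_i gamma(k-i) = c_k,
  c_k = sigma^2 * sum_{j=k..q} theta_j psi_{j-k}   (c_k = 0 for k > q),
using gamma(-m) = gamma(m).
psi-weights needed (psi_j = theta_j + sum_i phi_i psi_{j-i}):
  psi_1 = theta_1 + phi_1 = 0.272 + (0.076) = 0.348
Right-hand sides:
  c_0 = sigma^2 (1 + theta_1 psi_1) = 1 * (1 + (0.272)(0.348)) = 1 * 1.094656 = 1.094656
  c_1 = sigma^2 theta_1 = 1 * (0.272) = 0.272
  c_2 = 0
Equations for k = 0, 1, 2 (AR order 2, c_2 = 0):
  (E0) gamma(0) = phi_1 gamma(1) + phi_2 gamma(2) + c_0
  (E1) gamma(1) = phi_1 gamma(0) + phi_2 gamma(1) + c_1
  (E2) gamma(2) = phi_1 gamma(1) + phi_2 gamma(0)
From (E1): gamma(1) = A gamma(0) + B with
  A = phi_1 / (1 - phi_2) = 0.076 / 1.434 = 0.052999,   B = c_1 / (1 - phi_2) = 0.272 / 1.434 = 0.189679.
Insert (E2) into (E0): gamma(0) (1 - phi_2^2) = phi_1 (1 + phi_2) gamma(1) + c_0.
  phi_1 (1 + phi_2) = (0.076)(0.566) = 0.043016,   1 - phi_2^2 = 0.811644.
Replace gamma(1) by A gamma(0) + B and collect gamma(0):
  gamma(0) [0.811644 - (0.043016)(0.052999)] = (0.043016)(0.189679) + 1.094656
  gamma(0) * 0.809364 = 1.102815
  gamma(0) = 1.102815 / 0.809364 = 1.36257.
  gamma(1) = A gamma(0) + B = (0.052999)(1.36257) + (0.189679) = 0.261894.
  gamma(2) = phi_1 gamma(1) + phi_2 gamma(0) = (0.076)(0.261894) + (-0.434)(1.36257) = -0.571451.
Therefore gamma(2) = -0.5715 (to 4 decimal places).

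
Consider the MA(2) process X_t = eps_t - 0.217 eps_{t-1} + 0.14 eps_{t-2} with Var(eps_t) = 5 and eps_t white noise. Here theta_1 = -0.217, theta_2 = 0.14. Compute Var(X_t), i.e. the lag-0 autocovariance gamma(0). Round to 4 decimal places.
\gamma(0) = 5.3334

For an MA(q) process X_t = eps_t + sum_i theta_i eps_{t-i} with
Var(eps_t) = sigma^2, the variance is
  gamma(0) = sigma^2 * (1 + sum_i theta_i^2).
  sum_i theta_i^2 = (-0.217)^2 + (0.14)^2 = 0.047089 + 0.0196 = 0.066689.
  gamma(0) = 5 * (1 + 0.066689) = 5 * 1.066689 = 5.333445, which rounds to 5.3334.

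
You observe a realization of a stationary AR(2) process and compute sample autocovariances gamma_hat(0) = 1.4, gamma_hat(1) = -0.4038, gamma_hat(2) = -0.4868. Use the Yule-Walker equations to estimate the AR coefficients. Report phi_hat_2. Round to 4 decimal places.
\hat\phi_{2} = -0.4700

The Yule-Walker equations for an AR(p) process read, in matrix form,
  Gamma_p phi = r_p,   with   (Gamma_p)_{ij} = gamma(|i - j|),
                       (r_p)_i = gamma(i),   i,j = 1..p.
Substitute the sample gammas (Toeplitz matrix and right-hand side of size 2):
  Gamma_p = [[1.4, -0.4038], [-0.4038, 1.4]]
  r_p     = [-0.4038, -0.4868]
Written out:
  1.4 phi_1 - 0.4038 phi_2 = -0.4038
  -0.4038 phi_1 + 1.4 phi_2 = -0.4868
Solve by Cramer's rule:
  det = gamma(0)^2 - gamma(1)^2 = (1.4)^2 - (-0.4038)^2 = 1.96 - 0.16305444 = 1.79694556
  phi_hat_1 = [gamma(1) gamma(0) - gamma(1) gamma(2)] / det = [(-0.4038)(1.4) - (-0.4038)(-0.4868)] / 1.79694556 = -0.76188984 / 1.79694556 = -0.424
  phi_hat_2 = [gamma(0) gamma(2) - gamma(1)^2] / det = [(1.4)(-0.4868) - (-0.4038)^2] / 1.79694556 = -0.84457444 / 1.79694556 = -0.47
So phi_hat = [-0.4240, -0.4700].
Therefore phi_hat_2 = -0.4700.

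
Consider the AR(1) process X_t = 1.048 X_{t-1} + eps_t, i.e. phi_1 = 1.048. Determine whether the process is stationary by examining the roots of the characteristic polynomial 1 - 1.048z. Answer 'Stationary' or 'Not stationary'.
\text{Not stationary}

The AR(p) characteristic polynomial is P(z) = 1 - 1.048z.
Stationarity requires all roots to lie outside the unit circle, i.e. |z| > 1 for every root.
This is linear in z: 1 + (-1.048) z = 0  =>  z = -1/(-1.048) = 0.954198,  |z| = 0.954198.
Moduli of all roots: 0.9542.
All moduli strictly greater than 1? No.
Verdict: Not stationary.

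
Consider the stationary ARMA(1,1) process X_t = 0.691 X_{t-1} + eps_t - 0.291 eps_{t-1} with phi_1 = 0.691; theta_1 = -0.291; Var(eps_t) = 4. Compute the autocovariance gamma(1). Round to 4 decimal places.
\gamma(1) = 2.4464

Multiply the model equation by X_{t-k} and take expectations. With theta_0 = psi_0 = 1 and psi_j the MA(infinity) weights, this gives
  gamma(k) - sum_i phi_i gamma(k-i) = c_k,
  c_k = sigma^2 * sum_{j=k..q} theta_j psi_{j-k}   (c_k = 0 for k > q),
using gamma(-m) = gamma(m).
psi-weights needed (psi_j = theta_j + sum_i phi_i psi_{j-i}):
  psi_1 = theta_1 + phi_1 = -0.291 + (0.691) = 0.4
Right-hand sides:
  c_0 = sigma^2 (1 + theta_1 psi_1) = 4 * (1 + (-0.291)(0.4)) = 4 * 0.8836 = 3.5344
  c_1 = sigma^2 theta_1 = 4 * (-0.291) = -1.164
  c_2 = 0
Equations for k = 0 and k = 1 (AR order 1):
  gamma(0) = phi_1 gamma(1) + c_0
  gamma(1) = phi_1 gamma(0) + c_1
Substituting the second into the first: gamma(0) (1 - phi_1^2) = c_0 + phi_1 c_1, so
  gamma(0) = (c_0 + phi_1 c_1) / (1 - phi_1^2) = (3.5344 + (0.691)(-1.164)) / (1 - (0.691)^2) = 2.730076 / 0.522519 = 5.224836.
  gamma(1) = phi_1 gamma(0) + c_1 = (0.691)(5.224836) + (-1.164) = 2.446362.
Therefore gamma(1) = 2.4464 (to 4 decimal places).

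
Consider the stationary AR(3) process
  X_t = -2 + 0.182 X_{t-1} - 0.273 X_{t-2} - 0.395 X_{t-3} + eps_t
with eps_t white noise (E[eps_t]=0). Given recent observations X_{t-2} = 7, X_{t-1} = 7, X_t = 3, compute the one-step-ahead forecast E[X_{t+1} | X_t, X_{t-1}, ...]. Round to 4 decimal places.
E[X_{t+1} \mid \mathcal F_t] = -6.1300

For an AR(p) model X_t = c + sum_i phi_i X_{t-i} + eps_t, the
one-step-ahead conditional mean is
  E[X_{t+1} | X_t, ...] = c + sum_i phi_i X_{t+1-i}.
Substitute known values:
  E[X_{t+1} | ...] = -2 + (0.182) * (3) + (-0.273) * (7) + (-0.395) * (7)
                   = -6.1300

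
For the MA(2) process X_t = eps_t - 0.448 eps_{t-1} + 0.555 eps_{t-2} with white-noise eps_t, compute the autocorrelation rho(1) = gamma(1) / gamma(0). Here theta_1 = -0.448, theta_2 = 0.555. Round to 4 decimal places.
\rho(1) = -0.4617

For an MA(q) process with theta_0 = 1, the autocovariance is
  gamma(k) = sigma^2 * sum_{i=0..q-k} theta_i * theta_{i+k},
and rho(k) = gamma(k) / gamma(0). Sigma^2 cancels.
  numerator   = (1)*(-0.448) + (-0.448)*(0.555) = -0.69664.
  denominator = (1)^2 + (-0.448)^2 + (0.555)^2 = 1.508729.
  rho(1) = -0.69664 / 1.508729 = -0.4617.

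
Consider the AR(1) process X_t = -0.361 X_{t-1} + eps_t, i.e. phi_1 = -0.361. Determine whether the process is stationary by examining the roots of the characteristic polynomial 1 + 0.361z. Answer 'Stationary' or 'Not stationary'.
\text{Stationary}

The AR(p) characteristic polynomial is P(z) = 1 + 0.361z.
Stationarity requires all roots to lie outside the unit circle, i.e. |z| > 1 for every root.
This is linear in z: 1 + (0.361) z = 0  =>  z = -1/(0.361) = -2.770083,  |z| = 2.770083.
Moduli of all roots: 2.7701.
All moduli strictly greater than 1? Yes.
Verdict: Stationary.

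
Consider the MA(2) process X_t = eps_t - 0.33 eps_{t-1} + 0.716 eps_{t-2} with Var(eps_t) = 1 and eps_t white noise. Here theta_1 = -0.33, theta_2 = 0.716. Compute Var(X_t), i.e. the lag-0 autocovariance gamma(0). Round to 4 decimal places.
\gamma(0) = 1.6216

For an MA(q) process X_t = eps_t + sum_i theta_i eps_{t-i} with
Var(eps_t) = sigma^2, the variance is
  gamma(0) = sigma^2 * (1 + sum_i theta_i^2).
  sum_i theta_i^2 = (-0.33)^2 + (0.716)^2 = 0.1089 + 0.512656 = 0.621556.
  gamma(0) = 1 * (1 + 0.621556) = 1 * 1.621556 = 1.621556, which rounds to 1.6216.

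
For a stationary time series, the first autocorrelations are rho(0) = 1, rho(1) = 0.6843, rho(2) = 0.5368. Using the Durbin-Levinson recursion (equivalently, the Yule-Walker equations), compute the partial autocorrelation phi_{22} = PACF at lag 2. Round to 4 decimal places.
\phi_{22} = 0.1289

The PACF at lag k is phi_{kk}, the last component of the solution
to the Yule-Walker system G_k phi = r_k where
  (G_k)_{ij} = rho(|i - j|), (r_k)_i = rho(i), i,j = 1..k.
Equivalently, Durbin-Levinson gives phi_{kk} iteratively:
  phi_{11} = rho(1)
  phi_{kk} = [rho(k) - sum_{j=1..k-1} phi_{k-1,j} rho(k-j)]
            / [1 - sum_{j=1..k-1} phi_{k-1,j} rho(j)],
  phi_{k,j} = phi_{k-1,j} - phi_{kk} phi_{k-1,k-j},  j = 1..k-1.
Step k = 1:
  phi_11 = rho(1) = 0.6843.
Step k = 2:
  phi_22 = [rho(2) - phi_11 rho(1)] / [1 - phi_11 rho(1)] = [0.5368 - (0.6843)(0.6843)] / [1 - (0.6843)(0.6843)]
         = 0.06853351 / 0.53173351 = 0.1289.
Therefore phi_{22} = 0.1289.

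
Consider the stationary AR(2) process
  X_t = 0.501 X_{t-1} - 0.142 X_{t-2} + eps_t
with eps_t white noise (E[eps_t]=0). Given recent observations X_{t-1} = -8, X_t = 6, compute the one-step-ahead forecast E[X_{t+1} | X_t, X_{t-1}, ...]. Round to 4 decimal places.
E[X_{t+1} \mid \mathcal F_t] = 4.1420

For an AR(p) model X_t = c + sum_i phi_i X_{t-i} + eps_t, the
one-step-ahead conditional mean is
  E[X_{t+1} | X_t, ...] = c + sum_i phi_i X_{t+1-i}.
Substitute known values:
  E[X_{t+1} | ...] = (0.501) * (6) + (-0.142) * (-8)
                   = 4.1420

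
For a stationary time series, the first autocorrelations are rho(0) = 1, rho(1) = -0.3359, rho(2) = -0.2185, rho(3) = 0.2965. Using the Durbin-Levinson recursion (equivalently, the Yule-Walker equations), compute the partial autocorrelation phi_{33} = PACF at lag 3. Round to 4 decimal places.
\phi_{33} = 0.0920

The PACF at lag k is phi_{kk}, the last component of the solution
to the Yule-Walker system G_k phi = r_k where
  (G_k)_{ij} = rho(|i - j|), (r_k)_i = rho(i), i,j = 1..k.
Equivalently, Durbin-Levinson gives phi_{kk} iteratively:
  phi_{11} = rho(1)
  phi_{kk} = [rho(k) - sum_{j=1..k-1} phi_{k-1,j} rho(k-j)]
            / [1 - sum_{j=1..k-1} phi_{k-1,j} rho(j)],
  phi_{k,j} = phi_{k-1,j} - phi_{kk} phi_{k-1,k-j},  j = 1..k-1.
Step k = 1:
  phi_11 = rho(1) = -0.3359.
Step k = 2:
  phi_22 = [rho(2) - phi_11 rho(1)] / [1 - phi_11 rho(1)] = [-0.2185 - (-0.3359)(-0.3359)] / [1 - (-0.3359)(-0.3359)]
         = -0.33132881 / 0.88717119 = -0.373467.
  Update: phi_21 = phi_11 - phi_22 phi_11 = -0.3359 - (-0.373467)(-0.3359) = -0.461347.
Step k = 3:
  phi_33 = [rho(3) - phi_21 rho(2) - phi_22 rho(1)] / [1 - phi_21 rho(1) - phi_22 rho(2)]
    numerator   = 0.2965 - (-0.461347)(-0.2185) - (-0.373467)(-0.3359) = 0.07024815
    denominator = 1 - (-0.461347)(-0.3359) - (-0.373467)(-0.2185) = 0.76343095
  phi_33 = 0.07024815 / 0.76343095 = 0.092.
Therefore phi_{33} = 0.0920.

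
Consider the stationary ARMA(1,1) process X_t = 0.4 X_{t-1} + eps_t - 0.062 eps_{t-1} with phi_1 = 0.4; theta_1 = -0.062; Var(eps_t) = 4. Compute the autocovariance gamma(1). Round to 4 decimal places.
\gamma(1) = 1.5696

Multiply the model equation by X_{t-k} and take expectations. With theta_0 = psi_0 = 1 and psi_j the MA(infinity) weights, this gives
  gamma(k) - sum_i phi_i gamma(k-i) = c_k,
  c_k = sigma^2 * sum_{j=k..q} theta_j psi_{j-k}   (c_k = 0 for k > q),
using gamma(-m) = gamma(m).
psi-weights needed (psi_j = theta_j + sum_i phi_i psi_{j-i}):
  psi_1 = theta_1 + phi_1 = -0.062 + (0.4) = 0.338
Right-hand sides:
  c_0 = sigma^2 (1 + theta_1 psi_1) = 4 * (1 + (-0.062)(0.338)) = 4 * 0.979044 = 3.916176
  c_1 = sigma^2 theta_1 = 4 * (-0.062) = -0.248
  c_2 = 0
Equations for k = 0 and k = 1 (AR order 1):
  gamma(0) = phi_1 gamma(1) + c_0
  gamma(1) = phi_1 gamma(0) + c_1
Substituting the second into the first: gamma(0) (1 - phi_1^2) = c_0 + phi_1 c_1, so
  gamma(0) = (c_0 + phi_1 c_1) / (1 - phi_1^2) = (3.916176 + (0.4)(-0.248)) / (1 - (0.4)^2) = 3.816976 / 0.84 = 4.544019.
  gamma(1) = phi_1 gamma(0) + c_1 = (0.4)(4.544019) + (-0.248) = 1.569608.
Therefore gamma(1) = 1.5696 (to 4 decimal places).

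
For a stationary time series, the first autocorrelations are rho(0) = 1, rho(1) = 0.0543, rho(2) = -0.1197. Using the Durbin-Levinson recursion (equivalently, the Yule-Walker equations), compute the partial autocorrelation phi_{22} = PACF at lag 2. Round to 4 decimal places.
\phi_{22} = -0.1230

The PACF at lag k is phi_{kk}, the last component of the solution
to the Yule-Walker system G_k phi = r_k where
  (G_k)_{ij} = rho(|i - j|), (r_k)_i = rho(i), i,j = 1..k.
Equivalently, Durbin-Levinson gives phi_{kk} iteratively:
  phi_{11} = rho(1)
  phi_{kk} = [rho(k) - sum_{j=1..k-1} phi_{k-1,j} rho(k-j)]
            / [1 - sum_{j=1..k-1} phi_{k-1,j} rho(j)],
  phi_{k,j} = phi_{k-1,j} - phi_{kk} phi_{k-1,k-j},  j = 1..k-1.
Step k = 1:
  phi_11 = rho(1) = 0.0543.
Step k = 2:
  phi_22 = [rho(2) - phi_11 rho(1)] / [1 - phi_11 rho(1)] = [-0.1197 - (0.0543)(0.0543)] / [1 - (0.0543)(0.0543)]
         = -0.12264849 / 0.99705151 = -0.123.
Therefore phi_{22} = -0.1230.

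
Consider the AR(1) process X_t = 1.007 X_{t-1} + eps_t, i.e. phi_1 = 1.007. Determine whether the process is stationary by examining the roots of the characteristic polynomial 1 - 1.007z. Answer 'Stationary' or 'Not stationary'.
\text{Not stationary}

The AR(p) characteristic polynomial is P(z) = 1 - 1.007z.
Stationarity requires all roots to lie outside the unit circle, i.e. |z| > 1 for every root.
This is linear in z: 1 + (-1.007) z = 0  =>  z = -1/(-1.007) = 0.993049,  |z| = 0.993049.
Moduli of all roots: 0.9930.
All moduli strictly greater than 1? No.
Verdict: Not stationary.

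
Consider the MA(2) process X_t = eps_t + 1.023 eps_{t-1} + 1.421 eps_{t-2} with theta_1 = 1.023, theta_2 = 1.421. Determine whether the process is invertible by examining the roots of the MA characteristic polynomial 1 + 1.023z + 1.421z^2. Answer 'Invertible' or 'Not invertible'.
\text{Not invertible}

The MA(q) characteristic polynomial is P(z) = 1 + 1.023z + 1.421z^2.
Invertibility requires all roots to lie outside the unit circle, i.e. |z| > 1 for every root.
Set 1 + (1.023) z + (1.421) z^2 = 0, i.e. a z^2 + b z + c = 0 with a = 1.421, b = 1.023, c = 1.
Discriminant D = b^2 - 4ac = (1.023)^2 - 4*(1.421)*1 = 1.046529 - (5.684) = -4.637471.
D < 0, so the roots are the complex-conjugate pair z = (-b +/- i sqrt(-D)) / (2a) = -0.36 +/- 0.7577i.
For a conjugate pair |z|^2 = z * conj(z) = (product of roots) = c/a = 1/(1.421) = 0.70373, so |z| = sqrt(0.70373) = 0.8389 for both roots.
Moduli of all roots: 0.8389, 0.8389.
All moduli strictly greater than 1? No.
Verdict: Not invertible.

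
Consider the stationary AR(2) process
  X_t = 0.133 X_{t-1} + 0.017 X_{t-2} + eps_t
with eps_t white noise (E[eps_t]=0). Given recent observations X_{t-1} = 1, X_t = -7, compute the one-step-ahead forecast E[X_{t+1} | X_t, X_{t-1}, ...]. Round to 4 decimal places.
E[X_{t+1} \mid \mathcal F_t] = -0.9140

For an AR(p) model X_t = c + sum_i phi_i X_{t-i} + eps_t, the
one-step-ahead conditional mean is
  E[X_{t+1} | X_t, ...] = c + sum_i phi_i X_{t+1-i}.
Substitute known values:
  E[X_{t+1} | ...] = (0.133) * (-7) + (0.017) * (1)
                   = -0.9140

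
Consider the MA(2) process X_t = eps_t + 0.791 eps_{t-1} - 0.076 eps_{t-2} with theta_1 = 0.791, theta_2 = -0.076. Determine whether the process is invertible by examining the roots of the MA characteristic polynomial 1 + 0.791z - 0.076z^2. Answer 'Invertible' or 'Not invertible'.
\text{Invertible}

The MA(q) characteristic polynomial is P(z) = 1 + 0.791z - 0.076z^2.
Invertibility requires all roots to lie outside the unit circle, i.e. |z| > 1 for every root.
Set 1 + (0.791) z + (-0.076) z^2 = 0, i.e. a z^2 + b z + c = 0 with a = -0.076, b = 0.791, c = 1.
Discriminant D = b^2 - 4ac = (0.791)^2 - 4*(-0.076)*1 = 0.625681 - (-0.304) = 0.929681.
D >= 0, so the roots are real: z = (-b +/- sqrt(D)) / (2a) = (-0.791 +/- 0.9642) / (-0.152).
  z_1 = (-0.791 + 0.9642) / (-0.152) = -1.1395,   |z_1| = 1.1395.
  z_2 = (-0.791 - 0.9642) / (-0.152) = 11.5474,   |z_2| = 11.5474.
Moduli of all roots: 1.1395, 11.5474.
All moduli strictly greater than 1? Yes.
Verdict: Invertible.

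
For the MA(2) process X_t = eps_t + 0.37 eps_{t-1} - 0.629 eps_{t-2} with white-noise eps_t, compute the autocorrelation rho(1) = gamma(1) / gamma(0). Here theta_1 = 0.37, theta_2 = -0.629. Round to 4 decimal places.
\rho(1) = 0.0896

For an MA(q) process with theta_0 = 1, the autocovariance is
  gamma(k) = sigma^2 * sum_{i=0..q-k} theta_i * theta_{i+k},
and rho(k) = gamma(k) / gamma(0). Sigma^2 cancels.
  numerator   = (1)*(0.37) + (0.37)*(-0.629) = 0.13727.
  denominator = (1)^2 + (0.37)^2 + (-0.629)^2 = 1.532541.
  rho(1) = 0.13727 / 1.532541 = 0.0896.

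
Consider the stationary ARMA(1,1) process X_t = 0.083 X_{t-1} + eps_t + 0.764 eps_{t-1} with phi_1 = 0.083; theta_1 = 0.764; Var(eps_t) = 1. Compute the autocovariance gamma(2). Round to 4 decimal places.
\gamma(2) = 0.0753

Multiply the model equation by X_{t-k} and take expectations. With theta_0 = psi_0 = 1 and psi_j the MA(infinity) weights, this gives
  gamma(k) - sum_i phi_i gamma(k-i) = c_k,
  c_k = sigma^2 * sum_{j=k..q} theta_j psi_{j-k}   (c_k = 0 for k > q),
using gamma(-m) = gamma(m).
psi-weights needed (psi_j = theta_j + sum_i phi_i psi_{j-i}):
  psi_1 = theta_1 + phi_1 = 0.764 + (0.083) = 0.847
Right-hand sides:
  c_0 = sigma^2 (1 + theta_1 psi_1) = 1 * (1 + (0.764)(0.847)) = 1 * 1.647108 = 1.647108
  c_1 = sigma^2 theta_1 = 1 * (0.764) = 0.764
  c_2 = 0
Equations for k = 0 and k = 1 (AR order 1):
  gamma(0) = phi_1 gamma(1) + c_0
  gamma(1) = phi_1 gamma(0) + c_1
Substituting the second into the first: gamma(0) (1 - phi_1^2) = c_0 + phi_1 c_1, so
  gamma(0) = (c_0 + phi_1 c_1) / (1 - phi_1^2) = (1.647108 + (0.083)(0.764)) / (1 - (0.083)^2) = 1.71052 / 0.993111 = 1.722386.
  gamma(1) = phi_1 gamma(0) + c_1 = (0.083)(1.722386) + (0.764) = 0.906958.
For k = 2 (> q): gamma(2) = phi_1 gamma(1) = (0.083)(0.906958) = 0.075278.
Therefore gamma(2) = 0.0753 (to 4 decimal places).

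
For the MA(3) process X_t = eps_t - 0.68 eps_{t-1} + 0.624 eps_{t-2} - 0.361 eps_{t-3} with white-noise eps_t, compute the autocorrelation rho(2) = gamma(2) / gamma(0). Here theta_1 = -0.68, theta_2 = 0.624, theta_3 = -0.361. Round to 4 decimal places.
\rho(2) = 0.4387

For an MA(q) process with theta_0 = 1, the autocovariance is
  gamma(k) = sigma^2 * sum_{i=0..q-k} theta_i * theta_{i+k},
and rho(k) = gamma(k) / gamma(0). Sigma^2 cancels.
  numerator   = (1)*(0.624) + (-0.68)*(-0.361) = 0.86948.
  denominator = (1)^2 + (-0.68)^2 + (0.624)^2 + (-0.361)^2 = 1.982097.
  rho(2) = 0.86948 / 1.982097 = 0.4387.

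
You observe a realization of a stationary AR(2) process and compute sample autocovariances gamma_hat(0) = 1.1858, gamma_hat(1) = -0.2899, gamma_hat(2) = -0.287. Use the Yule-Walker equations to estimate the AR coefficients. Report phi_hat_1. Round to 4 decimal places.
\hat\phi_{1} = -0.3229

The Yule-Walker equations for an AR(p) process read, in matrix form,
  Gamma_p phi = r_p,   with   (Gamma_p)_{ij} = gamma(|i - j|),
                       (r_p)_i = gamma(i),   i,j = 1..p.
Substitute the sample gammas (Toeplitz matrix and right-hand side of size 2):
  Gamma_p = [[1.1858, -0.2899], [-0.2899, 1.1858]]
  r_p     = [-0.2899, -0.287]
Written out:
  1.1858 phi_1 - 0.2899 phi_2 = -0.2899
  -0.2899 phi_1 + 1.1858 phi_2 = -0.287
Solve by Cramer's rule:
  det = gamma(0)^2 - gamma(1)^2 = (1.1858)^2 - (-0.2899)^2 = 1.40612164 - 0.08404201 = 1.32207963
  phi_hat_1 = [gamma(1) gamma(0) - gamma(1) gamma(2)] / det = [(-0.2899)(1.1858) - (-0.2899)(-0.287)] / 1.32207963 = -0.42696472 / 1.32207963 = -0.3229
  phi_hat_2 = [gamma(0) gamma(2) - gamma(1)^2] / det = [(1.1858)(-0.287) - (-0.2899)^2] / 1.32207963 = -0.42436661 / 1.32207963 = -0.321
So phi_hat = [-0.3229, -0.3210].
Therefore phi_hat_1 = -0.3229.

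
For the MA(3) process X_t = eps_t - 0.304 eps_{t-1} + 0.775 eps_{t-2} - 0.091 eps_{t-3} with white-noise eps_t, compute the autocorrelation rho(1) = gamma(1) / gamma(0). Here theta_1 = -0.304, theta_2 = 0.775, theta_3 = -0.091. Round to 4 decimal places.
\rho(1) = -0.3586

For an MA(q) process with theta_0 = 1, the autocovariance is
  gamma(k) = sigma^2 * sum_{i=0..q-k} theta_i * theta_{i+k},
and rho(k) = gamma(k) / gamma(0). Sigma^2 cancels.
  numerator   = (1)*(-0.304) + (-0.304)*(0.775) + (0.775)*(-0.091) = -0.610125.
  denominator = (1)^2 + (-0.304)^2 + (0.775)^2 + (-0.091)^2 = 1.701322.
  rho(1) = -0.610125 / 1.701322 = -0.3586.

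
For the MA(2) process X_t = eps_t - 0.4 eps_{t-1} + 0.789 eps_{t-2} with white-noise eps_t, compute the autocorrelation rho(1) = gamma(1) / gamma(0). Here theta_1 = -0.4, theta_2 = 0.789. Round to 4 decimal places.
\rho(1) = -0.4015

For an MA(q) process with theta_0 = 1, the autocovariance is
  gamma(k) = sigma^2 * sum_{i=0..q-k} theta_i * theta_{i+k},
and rho(k) = gamma(k) / gamma(0). Sigma^2 cancels.
  numerator   = (1)*(-0.4) + (-0.4)*(0.789) = -0.7156.
  denominator = (1)^2 + (-0.4)^2 + (0.789)^2 = 1.782521.
  rho(1) = -0.7156 / 1.782521 = -0.4015.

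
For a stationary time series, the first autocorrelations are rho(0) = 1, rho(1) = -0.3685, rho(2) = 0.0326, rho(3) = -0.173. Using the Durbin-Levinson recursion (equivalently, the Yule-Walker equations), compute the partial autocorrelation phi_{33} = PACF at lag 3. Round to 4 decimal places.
\phi_{33} = -0.2389

The PACF at lag k is phi_{kk}, the last component of the solution
to the Yule-Walker system G_k phi = r_k where
  (G_k)_{ij} = rho(|i - j|), (r_k)_i = rho(i), i,j = 1..k.
Equivalently, Durbin-Levinson gives phi_{kk} iteratively:
  phi_{11} = rho(1)
  phi_{kk} = [rho(k) - sum_{j=1..k-1} phi_{k-1,j} rho(k-j)]
            / [1 - sum_{j=1..k-1} phi_{k-1,j} rho(j)],
  phi_{k,j} = phi_{k-1,j} - phi_{kk} phi_{k-1,k-j},  j = 1..k-1.
Step k = 1:
  phi_11 = rho(1) = -0.3685.
Step k = 2:
  phi_22 = [rho(2) - phi_11 rho(1)] / [1 - phi_11 rho(1)] = [0.0326 - (-0.3685)(-0.3685)] / [1 - (-0.3685)(-0.3685)]
         = -0.10319225 / 0.86420775 = -0.119407.
  Update: phi_21 = phi_11 - phi_22 phi_11 = -0.3685 - (-0.119407)(-0.3685) = -0.412501.
Step k = 3:
  phi_33 = [rho(3) - phi_21 rho(2) - phi_22 rho(1)] / [1 - phi_21 rho(1) - phi_22 rho(2)]
    numerator   = -0.173 - (-0.412501)(0.0326) - (-0.119407)(-0.3685) = -0.20355385
    denominator = 1 - (-0.412501)(-0.3685) - (-0.119407)(0.0326) = 0.8518859
  phi_33 = -0.20355385 / 0.8518859 = -0.2389.
Therefore phi_{33} = -0.2389.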